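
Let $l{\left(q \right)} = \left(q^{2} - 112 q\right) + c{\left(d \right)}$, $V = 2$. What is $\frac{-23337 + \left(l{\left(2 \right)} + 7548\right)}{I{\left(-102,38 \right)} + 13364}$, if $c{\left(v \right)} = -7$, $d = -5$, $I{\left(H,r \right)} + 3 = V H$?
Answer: $- \frac{16016}{13157} \approx -1.2173$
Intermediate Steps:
$I{\left(H,r \right)} = -3 + 2 H$
$l{\left(q \right)} = -7 + q^{2} - 112 q$ ($l{\left(q \right)} = \left(q^{2} - 112 q\right) - 7 = -7 + q^{2} - 112 q$)
$\frac{-23337 + \left(l{\left(2 \right)} + 7548\right)}{I{\left(-102,38 \right)} + 13364} = \frac{-23337 + \left(\left(-7 + 2^{2} - 224\right) + 7548\right)}{\left(-3 + 2 \left(-102\right)\right) + 13364} = \frac{-23337 + \left(\left(-7 + 4 - 224\right) + 7548\right)}{\left(-3 - 204\right) + 13364} = \frac{-23337 + \left(-227 + 7548\right)}{-207 + 13364} = \frac{-23337 + 7321}{13157} = \left(-16016\right) \frac{1}{13157} = - \frac{16016}{13157}$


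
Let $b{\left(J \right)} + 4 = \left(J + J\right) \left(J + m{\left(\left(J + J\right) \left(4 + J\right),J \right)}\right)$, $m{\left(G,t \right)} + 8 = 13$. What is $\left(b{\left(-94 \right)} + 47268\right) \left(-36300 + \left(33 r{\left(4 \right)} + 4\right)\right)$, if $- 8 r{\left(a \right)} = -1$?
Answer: $- \frac{4645069665}{2} \approx -2.3225 \cdot 10^{9}$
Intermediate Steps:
$r{\left(a \right)} = \frac{1}{8}$ ($r{\left(a \right)} = \left(- \frac{1}{8}\right) \left(-1\right) = \frac{1}{8}$)
$m{\left(G,t \right)} = 5$ ($m{\left(G,t \right)} = -8 + 13 = 5$)
$b{\left(J \right)} = -4 + 2 J \left(5 + J\right)$ ($b{\left(J \right)} = -4 + \left(J + J\right) \left(J + 5\right) = -4 + 2 J \left(5 + J\right)$)
$\left(b{\left(-94 \right)} + 47268\right) \left(-36300 + \left(33 r{\left(4 \right)} + 4\right)\right) = \left(\left(-4 + 2 \left(-94\right)^{2} + 10 \left(-94\right)\right) + 47268\right) \left(-36300 + \left(33 \cdot \frac{1}{8} + 4\right)\right) = \left(\left(-4 + 2 \cdot 8836 - 940\right) + 47268\right) \left(-36300 + \left(\frac{33}{8} + 4\right)\right) = \left(\left(-4 + 17672 - 940\right) + 47268\right) \left(-36300 + \frac{65}{8}\right) = \left(16728 + 47268\right) \left(- \frac{290335}{8}\right) = 63996 \left(- \frac{290335}{8}\right) = - \frac{4645069665}{2}$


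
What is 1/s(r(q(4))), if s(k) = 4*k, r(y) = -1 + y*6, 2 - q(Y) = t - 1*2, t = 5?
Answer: -1/28 ≈ -0.035714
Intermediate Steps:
q(Y) = -1 (q(Y) = 2 - (5 - 1*2) = 2 - (5 - 2) = 2 - 1*3 = 2 - 3 = -1)
r(y) = -1 + 6*y
1/s(r(q(4))) = 1/(4*(-1 + 6*(-1))) = 1/(4*(-1 - 6)) = 1/(4*(-7)) = 1/(-28) = -1/28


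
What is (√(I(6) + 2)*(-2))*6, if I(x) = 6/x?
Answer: -12*√3 ≈ -20.785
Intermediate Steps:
(√(I(6) + 2)*(-2))*6 = (√(6/6 + 2)*(-2))*6 = (√(6*(⅙) + 2)*(-2))*6 = (√(1 + 2)*(-2))*6 = (√3*(-2))*6 = -2*√3*6 = -12*√3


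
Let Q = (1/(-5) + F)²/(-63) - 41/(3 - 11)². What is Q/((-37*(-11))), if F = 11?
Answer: -27911/4558400 ≈ -0.0061230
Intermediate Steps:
Q = -27911/11200 (Q = (1/(-5) + 11)²/(-63) - 41/(3 - 11)² = (-⅕ + 11)²*(-1/63) - 41/((-8)²) = (54/5)²*(-1/63) - 41/64 = (2916/25)*(-1/63) - 41*1/64 = -324/175 - 41/64 = -27911/11200 ≈ -2.4921)
Q/((-37*(-11))) = -27911/(11200*((-37*(-11)))) = -27911/11200/407 = -27911/11200*1/407 = -27911/4558400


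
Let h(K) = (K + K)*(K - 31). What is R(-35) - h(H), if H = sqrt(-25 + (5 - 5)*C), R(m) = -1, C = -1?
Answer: 49 + 310*I ≈ 49.0 + 310.0*I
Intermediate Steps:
H = 5*I (H = sqrt(-25 + (5 - 5)*(-1)) = sqrt(-25 + 0*(-1)) = sqrt(-25 + 0) = sqrt(-25) = 5*I ≈ 5.0*I)
h(K) = 2*K*(-31 + K) (h(K) = (2*K)*(-31 + K) = 2*K*(-31 + K))
R(-35) - h(H) = -1 - 2*5*I*(-31 + 5*I) = -1 - 10*I*(-31 + 5*I)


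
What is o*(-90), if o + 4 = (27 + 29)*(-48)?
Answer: 242280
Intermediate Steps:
o = -2692 (o = -4 + (27 + 29)*(-48) = -4 + 56*(-48) = -4 - 2688 = -2692)
o*(-90) = -2692*(-90) = 242280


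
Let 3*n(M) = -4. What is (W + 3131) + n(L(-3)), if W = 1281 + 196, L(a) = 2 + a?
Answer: 13820/3 ≈ 4606.7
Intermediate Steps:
n(M) = -4/3 (n(M) = (⅓)*(-4) = -4/3)
W = 1477
(W + 3131) + n(L(-3)) = (1477 + 3131) - 4/3 = 4608 - 4/3 = 13820/3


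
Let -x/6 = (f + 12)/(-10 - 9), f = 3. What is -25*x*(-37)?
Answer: 83250/19 ≈ 4381.6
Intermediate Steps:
x = 90/19 (x = -6*(3 + 12)/(-10 - 9) = -90/(-19) = -90*(-1)/19 = -6*(-15/19) = 90/19 ≈ 4.7368)
-25*x*(-37) = -25*90/19*(-37) = -2250/19*(-37) = 83250/19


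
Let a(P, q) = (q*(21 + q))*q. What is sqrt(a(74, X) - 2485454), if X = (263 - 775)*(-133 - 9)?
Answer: sqrt(384415010788146) ≈ 1.9606e+7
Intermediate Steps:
X = 72704 (X = -512*(-142) = 72704)
a(P, q) = q**2*(21 + q)
sqrt(a(74, X) - 2485454) = sqrt(72704**2*(21 + 72704) - 2485454) = sqrt(5285871616*72725 - 2485454) = sqrt(384415013273600 - 2485454) = sqrt(384415010788146)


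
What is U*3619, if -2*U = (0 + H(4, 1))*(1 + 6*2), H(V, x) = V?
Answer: -94094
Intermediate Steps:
U = -26 (U = -(0 + 4)*(1 + 6*2)/2 = -2*(1 + 12) = -2*13 = -½*52 = -26)
U*3619 = -26*3619 = -94094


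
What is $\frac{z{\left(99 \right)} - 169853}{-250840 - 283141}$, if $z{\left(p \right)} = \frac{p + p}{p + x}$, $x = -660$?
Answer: $\frac{412501}{1296811} \approx 0.31809$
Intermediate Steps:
$z{\left(p \right)} = \frac{2 p}{-660 + p}$ ($z{\left(p \right)} = \frac{p + p}{p - 660} = \frac{2 p}{-660 + p}$)
$\frac{z{\left(99 \right)} - 169853}{-250840 - 283141} = \frac{2 \cdot 99 \frac{1}{-660 + 99} - 169853}{-250840 - 283141} = \frac{2 \cdot 99 \frac{1}{-561} - 169853}{-533981} = \left(2 \cdot 99 \left(- \frac{1}{561}\right) - 169853\right) \left(- \frac{1}{533981}\right) = \left(- \frac{6}{17} - 169853\right) \left(- \frac{1}{533981}\right) = \left(- \frac{2887507}{17}\right) \left(- \frac{1}{533981}\right) = \frac{412501}{1296811}$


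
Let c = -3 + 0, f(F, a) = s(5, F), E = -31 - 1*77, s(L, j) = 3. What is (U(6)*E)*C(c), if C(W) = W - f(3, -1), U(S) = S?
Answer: 3888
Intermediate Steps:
E = -108 (E = -31 - 77 = -108)
f(F, a) = 3
c = -3
C(W) = -3 + W (C(W) = W - 1*3 = W - 3 = -3 + W)
(U(6)*E)*C(c) = (6*(-108))*(-3 - 3) = -648*(-6) = 3888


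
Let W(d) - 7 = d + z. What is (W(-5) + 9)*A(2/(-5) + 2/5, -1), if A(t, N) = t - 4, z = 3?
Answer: -56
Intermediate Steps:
A(t, N) = -4 + t
W(d) = 10 + d (W(d) = 7 + (d + 3) = 7 + (3 + d) = 10 + d)
(W(-5) + 9)*A(2/(-5) + 2/5, -1) = ((10 - 5) + 9)*(-4 + (2/(-5) + 2/5)) = (5 + 9)*(-4 + (2*(-⅕) + 2*(⅕))) = 14*(-4 + (-⅖ + ⅖)) = 14*(-4 + 0) = 14*(-4) = -56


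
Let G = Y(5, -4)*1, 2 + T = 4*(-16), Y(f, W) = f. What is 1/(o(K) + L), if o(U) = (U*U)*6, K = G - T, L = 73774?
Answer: 1/104020 ≈ 9.6135e-6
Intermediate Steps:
T = -66 (T = -2 + 4*(-16) = -2 - 64 = -66)
G = 5 (G = 5*1 = 5)
K = 71 (K = 5 - 1*(-66) = 5 + 66 = 71)
o(U) = 6*U² (o(U) = U²*6 = 6*U²)
1/(o(K) + L) = 1/(6*71² + 73774) = 1/(6*5041 + 73774) = 1/(30246 + 73774) = 1/104020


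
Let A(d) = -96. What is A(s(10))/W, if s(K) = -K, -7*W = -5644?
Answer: -168/1411 ≈ -0.11906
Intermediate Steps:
W = 5644/7 (W = -⅐*(-5644) = 5644/7 ≈ 806.29)
A(s(10))/W = -96/5644/7 = -96*7/5644 = -168/1411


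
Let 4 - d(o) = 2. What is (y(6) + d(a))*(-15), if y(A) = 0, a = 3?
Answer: -30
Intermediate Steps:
d(o) = 2 (d(o) = 4 - 1*2 = 4 - 2 = 2)
(y(6) + d(a))*(-15) = (0 + 2)*(-15) = 2*(-15) = -30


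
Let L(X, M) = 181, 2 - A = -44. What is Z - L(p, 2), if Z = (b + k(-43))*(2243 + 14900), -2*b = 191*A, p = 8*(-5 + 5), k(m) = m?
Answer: -76046529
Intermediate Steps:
p = 0 (p = 8*0 = 0)
A = 46 (A = 2 - 1*(-44) = 2 + 44 = 46)
b = -4393 (b = -191*46/2 = -½*8786 = -4393)
Z = -76046348 (Z = (-4393 - 43)*(2243 + 14900) = -4436*17143 = -76046348)
Z - L(p, 2) = -76046348 - 1*181 = -76046348 - 181 = -76046529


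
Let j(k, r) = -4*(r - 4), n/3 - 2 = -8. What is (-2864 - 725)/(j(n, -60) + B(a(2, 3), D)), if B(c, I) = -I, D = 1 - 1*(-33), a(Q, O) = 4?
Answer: -97/6 ≈ -16.167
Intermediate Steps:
n = -18 (n = 6 + 3*(-8) = 6 - 24 = -18)
j(k, r) = 16 - 4*r (j(k, r) = -4*(-4 + r) = 16 - 4*r)
D = 34 (D = 1 + 33 = 34)
(-2864 - 725)/(j(n, -60) + B(a(2, 3), D)) = (-2864 - 725)/((16 - 4*(-60)) - 1*34) = -3589/((16 + 240) - 34) = -3589/(256 - 34) = -3589/222 = -3589*1/222 = -97/6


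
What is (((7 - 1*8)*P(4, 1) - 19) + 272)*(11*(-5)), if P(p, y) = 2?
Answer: -13805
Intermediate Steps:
(((7 - 1*8)*P(4, 1) - 19) + 272)*(11*(-5)) = (((7 - 1*8)*2 - 19) + 272)*(11*(-5)) = (((7 - 8)*2 - 19) + 272)*(-55) = ((-1*2 - 19) + 272)*(-55) = ((-2 - 19) + 272)*(-55) = (-21 + 272)*(-55) = 251*(-55) = -13805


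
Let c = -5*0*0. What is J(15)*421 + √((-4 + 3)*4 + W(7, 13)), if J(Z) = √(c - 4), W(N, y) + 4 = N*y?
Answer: √83 + 842*I ≈ 9.1104 + 842.0*I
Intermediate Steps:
W(N, y) = -4 + N*y
c = 0 (c = 0*0 = 0)
J(Z) = 2*I (J(Z) = √(0 - 4) = √(-4) = 2*I)
J(15)*421 + √((-4 + 3)*4 + W(7, 13)) = (2*I)*421 + √((-4 + 3)*4 + (-4 + 7*13)) = 842*I + √(-1*4 + (-4 + 91)) = 842*I + √(-4 + 87) = 842*I + √83 = √83 + 842*I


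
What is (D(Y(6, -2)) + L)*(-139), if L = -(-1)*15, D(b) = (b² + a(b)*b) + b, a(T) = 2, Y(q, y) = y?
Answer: -1807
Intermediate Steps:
D(b) = b² + 3*b (D(b) = (b² + 2*b) + b = b² + 3*b)
L = 15 (L = -1*(-15) = 15)
(D(Y(6, -2)) + L)*(-139) = (-2*(3 - 2) + 15)*(-139) = (-2*1 + 15)*(-139) = (-2 + 15)*(-139) = 13*(-139) = -1807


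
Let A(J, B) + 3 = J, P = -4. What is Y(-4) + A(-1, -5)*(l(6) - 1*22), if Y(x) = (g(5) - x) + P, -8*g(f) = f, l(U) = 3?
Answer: 603/8 ≈ 75.375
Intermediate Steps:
A(J, B) = -3 + J
g(f) = -f/8
Y(x) = -37/8 - x (Y(x) = (-⅛*5 - x) - 4 = (-5/8 - x) - 4 = -37/8 - x)
Y(-4) + A(-1, -5)*(l(6) - 1*22) = (-37/8 - 1*(-4)) + (-3 - 1)*(3 - 1*22) = (-37/8 + 4) - 4*(3 - 22) = -5/8 - 4*(-19) = -5/8 + 76 = 603/8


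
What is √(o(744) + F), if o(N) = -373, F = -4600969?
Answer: I*√4601342 ≈ 2145.1*I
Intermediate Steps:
√(o(744) + F) = √(-373 - 4600969) = √(-4601342) = I*√4601342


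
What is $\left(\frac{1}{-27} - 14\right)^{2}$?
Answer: $\frac{143641}{729} \approx 197.04$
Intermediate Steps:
$\left(\frac{1}{-27} - 14\right)^{2} = \left(- \frac{1}{27} - 14\right)^{2} = \left(- \frac{379}{27}\right)^{2} = \frac{143641}{729}$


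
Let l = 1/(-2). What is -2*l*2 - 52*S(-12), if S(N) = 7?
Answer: -362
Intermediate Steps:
l = -1/2 ≈ -0.50000
-2*l*2 - 52*S(-12) = -2*(-1/2)*2 - 52*7 = 1*2 - 364 = 2 - 364 = -362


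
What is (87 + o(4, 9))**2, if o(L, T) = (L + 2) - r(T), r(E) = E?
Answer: 7056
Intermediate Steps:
o(L, T) = 2 + L - T (o(L, T) = (L + 2) - T = (2 + L) - T = 2 + L - T)
(87 + o(4, 9))**2 = (87 + (2 + 4 - 1*9))**2 = (87 + (2 + 4 - 9))**2 = (87 - 3)**2 = 84**2 = 7056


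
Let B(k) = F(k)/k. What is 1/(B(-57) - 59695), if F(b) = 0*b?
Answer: -1/59695 ≈ -1.6752e-5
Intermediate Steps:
F(b) = 0
B(k) = 0 (B(k) = 0/k = 0)
1/(B(-57) - 59695) = 1/(0 - 59695) = 1/(-59695) = -1/59695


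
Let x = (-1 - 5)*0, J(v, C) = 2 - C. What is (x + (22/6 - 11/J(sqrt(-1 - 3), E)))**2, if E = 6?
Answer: 5929/144 ≈ 41.174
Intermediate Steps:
x = 0 (x = -6*0 = 0)
(x + (22/6 - 11/J(sqrt(-1 - 3), E)))**2 = (0 + (22/6 - 11/(2 - 1*6)))**2 = (0 + (22*(1/6) - 11/(2 - 6)))**2 = (0 + (11/3 - 11/(-4)))**2 = (0 + (11/3 - 11*(-1/4)))**2 = (0 + (11/3 + 11/4))**2 = (0 + 77/12)**2 = (77/12)**2 = 5929/144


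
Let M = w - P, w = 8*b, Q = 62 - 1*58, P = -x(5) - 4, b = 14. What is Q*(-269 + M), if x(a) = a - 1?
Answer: -596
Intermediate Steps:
x(a) = -1 + a
P = -8 (P = -(-1 + 5) - 4 = -1*4 - 4 = -4 - 4 = -8)
Q = 4 (Q = 62 - 58 = 4)
w = 112 (w = 8*14 = 112)
M = 120 (M = 112 - 1*(-8) = 112 + 8 = 120)
Q*(-269 + M) = 4*(-269 + 120) = 4*(-149) = -596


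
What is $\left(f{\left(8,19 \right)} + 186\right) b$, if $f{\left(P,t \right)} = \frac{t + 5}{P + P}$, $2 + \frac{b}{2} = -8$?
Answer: $-3750$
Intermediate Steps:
$b = -20$ ($b = -4 + 2 \left(-8\right) = -4 - 16 = -20$)
$f{\left(P,t \right)} = \frac{5 + t}{2 P}$
$\left(f{\left(8,19 \right)} + 186\right) b = \left(\frac{5 + 19}{2 \cdot 8} + 186\right) \left(-20\right) = \left(\frac{1}{2} \cdot \frac{1}{8} \cdot 24 + 186\right) \left(-20\right) = \left(\frac{3}{2} + 186\right) \left(-20\right) = \frac{375}{2} \left(-20\right) = -3750$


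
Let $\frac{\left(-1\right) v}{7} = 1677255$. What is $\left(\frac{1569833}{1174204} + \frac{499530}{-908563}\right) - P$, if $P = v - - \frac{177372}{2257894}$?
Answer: $\frac{14140648193492585383554541}{1204403908263538844} \approx 1.1741 \cdot 10^{7}$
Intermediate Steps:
$v = -11740785$ ($v = \left(-7\right) 1677255 = -11740785$)
$P = - \frac{13254723914709}{1128947}$ ($P = -11740785 - - \frac{177372}{2257894} = -11740785 - \left(-177372\right) \frac{1}{2257894} = -11740785 - - \frac{88686}{1128947} = -11740785 + \frac{88686}{1128947} = - \frac{13254723914709}{1128947} \approx -1.1741 \cdot 10^{7}$)
$\left(\frac{1569833}{1174204} + \frac{499530}{-908563}\right) - P = \left(\frac{1569833}{1174204} + \frac{499530}{-908563}\right) - - \frac{13254723914709}{1128947} = \left(1569833 \cdot \frac{1}{1174204} + 499530 \left(- \frac{1}{908563}\right)\right) + \frac{13254723914709}{1128947} = \left(\frac{1569833}{1174204} - \frac{499530}{908563}\right) + \frac{13254723914709}{1128947} = \frac{839742055859}{1066838308852} + \frac{13254723914709}{1128947} = \frac{14140648193492585383554541}{1204403908263538844}$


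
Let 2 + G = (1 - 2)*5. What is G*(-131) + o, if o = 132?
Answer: 1049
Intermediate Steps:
G = -7 (G = -2 + (1 - 2)*5 = -2 - 1*5 = -2 - 5 = -7)
G*(-131) + o = -7*(-131) + 132 = 917 + 132 = 1049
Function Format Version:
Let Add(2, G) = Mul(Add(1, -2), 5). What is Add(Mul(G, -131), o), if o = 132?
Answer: 1049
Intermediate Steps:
G = -7 (G = Add(-2, Mul(Add(1, -2), 5)) = Add(-2, Mul(-1, 5)) = Add(-2, -5) = -7)
Add(Mul(G, -131), o) = Add(Mul(-7, -131), 132) = Add(917, 132) = 1049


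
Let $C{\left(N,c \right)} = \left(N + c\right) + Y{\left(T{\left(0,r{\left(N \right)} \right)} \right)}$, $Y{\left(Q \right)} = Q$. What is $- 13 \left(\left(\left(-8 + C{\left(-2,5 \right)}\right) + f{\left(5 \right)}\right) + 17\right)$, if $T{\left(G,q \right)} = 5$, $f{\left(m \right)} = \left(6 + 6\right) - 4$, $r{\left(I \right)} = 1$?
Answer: $-325$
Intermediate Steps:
$f{\left(m \right)} = 8$ ($f{\left(m \right)} = 12 - 4 = 8$)
$C{\left(N,c \right)} = 5 + N + c$ ($C{\left(N,c \right)} = \left(N + c\right) + 5 = 5 + N + c$)
$- 13 \left(\left(\left(-8 + C{\left(-2,5 \right)}\right) + f{\left(5 \right)}\right) + 17\right) = - 13 \left(\left(\left(-8 + \left(5 - 2 + 5\right)\right) + 8\right) + 17\right) = - 13 \left(\left(\left(-8 + 8\right) + 8\right) + 17\right) = - 13 \left(\left(0 + 8\right) + 17\right) = - 13 \left(8 + 17\right) = \left(-13\right) 25 = -325$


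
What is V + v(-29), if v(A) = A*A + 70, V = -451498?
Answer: -450587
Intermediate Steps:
v(A) = 70 + A² (v(A) = A² + 70 = 70 + A²)
V + v(-29) = -451498 + (70 + (-29)²) = -451498 + (70 + 841) = -451498 + 911 = -450587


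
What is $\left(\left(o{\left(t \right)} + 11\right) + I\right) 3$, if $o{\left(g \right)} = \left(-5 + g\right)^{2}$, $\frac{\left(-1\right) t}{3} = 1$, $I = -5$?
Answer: $210$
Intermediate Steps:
$t = -3$ ($t = \left(-3\right) 1 = -3$)
$\left(\left(o{\left(t \right)} + 11\right) + I\right) 3 = \left(\left(\left(-5 - 3\right)^{2} + 11\right) - 5\right) 3 = \left(\left(\left(-8\right)^{2} + 11\right) - 5\right) 3 = \left(\left(64 + 11\right) - 5\right) 3 = \left(75 - 5\right) 3 = 70 \cdot 3 = 210$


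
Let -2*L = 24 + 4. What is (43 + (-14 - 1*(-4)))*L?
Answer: -462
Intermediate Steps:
L = -14 (L = -(24 + 4)/2 = -1/2*28 = -14)
(43 + (-14 - 1*(-4)))*L = (43 + (-14 - 1*(-4)))*(-14) = (43 + (-14 + 4))*(-14) = (43 - 10)*(-14) = 33*(-14) = -462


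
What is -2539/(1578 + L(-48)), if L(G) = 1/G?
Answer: -121872/75743 ≈ -1.6090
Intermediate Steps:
-2539/(1578 + L(-48)) = -2539/(1578 + 1/(-48)) = -2539/(1578 - 1/48) = -2539/75743/48 = -2539*48/75743 = -121872/75743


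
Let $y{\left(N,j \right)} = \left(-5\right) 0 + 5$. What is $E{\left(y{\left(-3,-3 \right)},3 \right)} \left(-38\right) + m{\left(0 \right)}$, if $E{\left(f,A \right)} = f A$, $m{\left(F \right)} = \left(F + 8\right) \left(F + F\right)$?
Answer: $-570$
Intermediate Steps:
$m{\left(F \right)} = 2 F \left(8 + F\right)$ ($m{\left(F \right)} = \left(8 + F\right) 2 F = 2 F \left(8 + F\right)$)
$y{\left(N,j \right)} = 5$ ($y{\left(N,j \right)} = 0 + 5 = 5$)
$E{\left(f,A \right)} = A f$
$E{\left(y{\left(-3,-3 \right)},3 \right)} \left(-38\right) + m{\left(0 \right)} = 3 \cdot 5 \left(-38\right) + 2 \cdot 0 \left(8 + 0\right) = 15 \left(-38\right) + 2 \cdot 0 \cdot 8 = -570 + 0 = -570$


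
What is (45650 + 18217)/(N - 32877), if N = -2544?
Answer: -21289/11807 ≈ -1.8031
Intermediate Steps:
(45650 + 18217)/(N - 32877) = (45650 + 18217)/(-2544 - 32877) = 63867/(-35421) = 63867*(-1/35421) = -21289/11807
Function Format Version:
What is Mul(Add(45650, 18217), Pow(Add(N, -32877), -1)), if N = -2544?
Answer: Rational(-21289, 11807) ≈ -1.8031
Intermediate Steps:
Mul(Add(45650, 18217), Pow(Add(N, -32877), -1)) = Mul(Add(45650, 18217), Pow(Add(-2544, -32877), -1)) = Mul(63867, Pow(-35421, -1)) = Mul(63867, Rational(-1, 35421)) = Rational(-21289, 11807)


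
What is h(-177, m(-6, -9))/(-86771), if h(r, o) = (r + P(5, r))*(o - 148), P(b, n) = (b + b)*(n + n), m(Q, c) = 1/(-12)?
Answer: -2201703/347084 ≈ -6.3434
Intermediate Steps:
m(Q, c) = -1/12 (m(Q, c) = 1*(-1/12) = -1/12)
P(b, n) = 4*b*n (P(b, n) = (2*b)*(2*n) = 4*b*n)
h(r, o) = 21*r*(-148 + o) (h(r, o) = (r + 4*5*r)*(o - 148) = (r + 20*r)*(-148 + o) = (21*r)*(-148 + o) = 21*r*(-148 + o))
h(-177, m(-6, -9))/(-86771) = (21*(-177)*(-148 - 1/12))/(-86771) = (21*(-177)*(-1777/12))*(-1/86771) = (2201703/4)*(-1/86771) = -2201703/347084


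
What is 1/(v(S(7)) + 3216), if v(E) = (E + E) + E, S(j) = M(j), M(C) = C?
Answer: 1/3237 ≈ 0.00030893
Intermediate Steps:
S(j) = j
v(E) = 3*E (v(E) = 2*E + E = 3*E)
1/(v(S(7)) + 3216) = 1/(3*7 + 3216) = 1/(21 + 3216) = 1/3237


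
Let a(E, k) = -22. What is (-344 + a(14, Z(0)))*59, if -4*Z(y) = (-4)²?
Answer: -21594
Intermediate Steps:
Z(y) = -4 (Z(y) = -¼*(-4)² = -¼*16 = -4)
(-344 + a(14, Z(0)))*59 = (-344 - 22)*59 = -366*59 = -21594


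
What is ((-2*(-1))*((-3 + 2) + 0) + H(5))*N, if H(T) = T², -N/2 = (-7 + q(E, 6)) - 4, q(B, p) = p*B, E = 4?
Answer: -598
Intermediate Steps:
q(B, p) = B*p
N = -26 (N = -2*((-7 + 4*6) - 4) = -2*((-7 + 24) - 4) = -2*(17 - 4) = -2*13 = -26)
((-2*(-1))*((-3 + 2) + 0) + H(5))*N = ((-2*(-1))*((-3 + 2) + 0) + 5²)*(-26) = (2*(-1 + 0) + 25)*(-26) = (2*(-1) + 25)*(-26) = (-2 + 25)*(-26) = 23*(-26) = -598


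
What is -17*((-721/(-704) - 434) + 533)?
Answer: -1197089/704 ≈ -1700.4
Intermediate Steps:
-17*((-721/(-704) - 434) + 533) = -17*((-721*(-1/704) - 434) + 533) = -17*((721/704 - 434) + 533) = -17*(-304815/704 + 533) = -17*70417/704 = -1197089/704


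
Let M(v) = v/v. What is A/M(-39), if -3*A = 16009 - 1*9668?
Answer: -6341/3 ≈ -2113.7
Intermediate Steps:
A = -6341/3 (A = -(16009 - 1*9668)/3 = -(16009 - 9668)/3 = -1/3*6341 = -6341/3 ≈ -2113.7)
M(v) = 1
A/M(-39) = -6341/3/1 = -6341/3*1 = -6341/3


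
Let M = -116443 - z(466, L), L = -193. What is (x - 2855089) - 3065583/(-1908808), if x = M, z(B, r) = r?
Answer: -5671712588329/1908808 ≈ -2.9713e+6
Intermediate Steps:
M = -116250 (M = -116443 - 1*(-193) = -116443 + 193 = -116250)
x = -116250
(x - 2855089) - 3065583/(-1908808) = (-116250 - 2855089) - 3065583/(-1908808) = -2971339 - 3065583*(-1/1908808) = -2971339 + 3065583/1908808 = -5671712588329/1908808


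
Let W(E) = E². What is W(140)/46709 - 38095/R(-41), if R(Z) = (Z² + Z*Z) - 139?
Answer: -1716208555/150543107 ≈ -11.400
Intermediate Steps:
R(Z) = -139 + 2*Z² (R(Z) = (Z² + Z²) - 139 = 2*Z² - 139 = -139 + 2*Z²)
W(140)/46709 - 38095/R(-41) = 140²/46709 - 38095/(-139 + 2*(-41)²) = 19600*(1/46709) - 38095/(-139 + 2*1681) = 19600/46709 - 38095/(-139 + 3362) = 19600/46709 - 38095/3223 = -1716208555/150543107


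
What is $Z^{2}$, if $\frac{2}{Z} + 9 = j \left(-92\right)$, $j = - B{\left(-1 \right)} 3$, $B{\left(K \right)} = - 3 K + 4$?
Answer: $\frac{4}{3697929} \approx 1.0817 \cdot 10^{-6}$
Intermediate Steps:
$B{\left(K \right)} = 4 - 3 K$
$j = -21$ ($j = - (4 - -3) 3 = - (4 + 3) 3 = \left(-1\right) 7 \cdot 3 = \left(-7\right) 3 = -21$)
$Z = \frac{2}{1923}$ ($Z = \frac{2}{-9 - -1932} = \frac{2}{-9 + 1932} = \frac{2}{1923} \approx 0.00104$)
$Z^{2} = \left(\frac{2}{1923}\right)^{2} = \frac{4}{3697929}$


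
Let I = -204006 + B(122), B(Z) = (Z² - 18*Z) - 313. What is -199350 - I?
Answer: -7719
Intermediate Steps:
B(Z) = -313 + Z² - 18*Z
I = -191631 (I = -204006 + (-313 + 122² - 18*122) = -204006 + (-313 + 14884 - 2196) = -204006 + 12375 = -191631)
-199350 - I = -199350 - 1*(-191631) = -199350 + 191631 = -7719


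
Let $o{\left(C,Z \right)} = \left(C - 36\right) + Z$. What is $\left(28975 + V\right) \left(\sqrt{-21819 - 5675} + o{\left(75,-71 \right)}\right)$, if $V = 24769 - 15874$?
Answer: $-1211840 + 37870 i \sqrt{27494} \approx -1.2118 \cdot 10^{6} + 6.2793 \cdot 10^{6} i$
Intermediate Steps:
$o{\left(C,Z \right)} = -36 + C + Z$ ($o{\left(C,Z \right)} = \left(-36 + C\right) + Z = -36 + C + Z$)
$V = 8895$ ($V = 24769 - 15874 = 8895$)
$\left(28975 + V\right) \left(\sqrt{-21819 - 5675} + o{\left(75,-71 \right)}\right) = \left(28975 + 8895\right) \left(\sqrt{-21819 - 5675} - 32\right) = 37870 \left(\sqrt{-27494} - 32\right) = 37870 \left(i \sqrt{27494} - 32\right) = 37870 \left(-32 + i \sqrt{27494}\right) = -1211840 + 37870 i \sqrt{27494}$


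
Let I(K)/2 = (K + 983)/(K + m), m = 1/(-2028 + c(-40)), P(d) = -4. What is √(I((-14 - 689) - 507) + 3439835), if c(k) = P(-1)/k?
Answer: √8989164929533929/51120 ≈ 1854.7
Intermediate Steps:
c(k) = -4/k
m = -10/20279 (m = 1/(-2028 - 4/(-40)) = 1/(-2028 - 4*(-1/40)) = 1/(-2028 + ⅒) = 1/(-20279/10) = -10/20279 ≈ -0.00049312)
I(K) = 2*(983 + K)/(-10/20279 + K) (I(K) = 2*((K + 983)/(K - 10/20279)) = 2*((983 + K)/(-10/20279 + K)) = 2*(983 + K)/(-10/20279 + K))
√(I((-14 - 689) - 507) + 3439835) = √(40558*(983 + ((-14 - 689) - 507))/(-10 + 20279*((-14 - 689) - 507)) + 3439835) = √(40558*(983 + (-703 - 507))/(-10 + 20279*(-703 - 507)) + 3439835) = √(40558*(983 - 1210)/(-10 + 20279*(-1210)) + 3439835) = √(40558*(-227)/(-10 - 24537590) + 3439835) = √(40558*(-227)/(-24537600) + 3439835) = √(40558*(-1/24537600)*(-227) + 3439835) = √(4603333/12268800 + 3439835) = √(42202652251333/12268800) = √8989164929533929/51120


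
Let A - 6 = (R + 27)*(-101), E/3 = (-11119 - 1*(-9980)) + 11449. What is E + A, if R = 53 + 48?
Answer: 18008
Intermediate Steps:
R = 101
E = 30930 (E = 3*((-11119 - 1*(-9980)) + 11449) = 3*((-11119 + 9980) + 11449) = 3*(-1139 + 11449) = 3*10310 = 30930)
A = -12922 (A = 6 + (101 + 27)*(-101) = 6 + 128*(-101) = 6 - 12928 = -12922)
E + A = 30930 - 12922 = 18008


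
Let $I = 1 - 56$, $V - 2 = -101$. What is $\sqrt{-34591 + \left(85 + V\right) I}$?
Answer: $i \sqrt{33821} \approx 183.9 i$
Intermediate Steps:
$V = -99$ ($V = 2 - 101 = -99$)
$I = -55$
$\sqrt{-34591 + \left(85 + V\right) I} = \sqrt{-34591 + \left(85 - 99\right) \left(-55\right)} = \sqrt{-34591 - -770} = \sqrt{-34591 + 770} = \sqrt{-33821} = i \sqrt{33821}$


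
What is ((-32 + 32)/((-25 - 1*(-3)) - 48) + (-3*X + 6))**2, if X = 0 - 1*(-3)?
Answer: 9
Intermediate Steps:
X = 3 (X = 0 + 3 = 3)
((-32 + 32)/((-25 - 1*(-3)) - 48) + (-3*X + 6))**2 = ((-32 + 32)/((-25 - 1*(-3)) - 48) + (-3*3 + 6))**2 = (0/((-25 + 3) - 48) + (-9 + 6))**2 = (0/(-22 - 48) - 3)**2 = (0/(-70) - 3)**2 = (0*(-1/70) - 3)**2 = (0 - 3)**2 = (-3)**2 = 9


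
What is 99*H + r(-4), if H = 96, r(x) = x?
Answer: 9500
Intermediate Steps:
99*H + r(-4) = 99*96 - 4 = 9504 - 4 = 9500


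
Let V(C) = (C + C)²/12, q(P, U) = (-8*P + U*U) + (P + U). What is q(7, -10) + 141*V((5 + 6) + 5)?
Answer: 12073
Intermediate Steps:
q(P, U) = U + U² - 7*P (q(P, U) = (-8*P + U²) + (P + U) = (U² - 8*P) + (P + U) = U + U² - 7*P)
V(C) = C²/3 (V(C) = (2*C)²*(1/12) = (4*C²)*(1/12) = C²/3)
q(7, -10) + 141*V((5 + 6) + 5) = (-10 + (-10)² - 7*7) + 141*(((5 + 6) + 5)²/3) = (-10 + 100 - 49) + 141*((11 + 5)²/3) = 41 + 141*((⅓)*16²) = 41 + 141*((⅓)*256) = 41 + 141*(256/3) = 41 + 12032 = 12073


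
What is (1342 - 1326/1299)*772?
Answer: 448257168/433 ≈ 1.0352e+6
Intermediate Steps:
(1342 - 1326/1299)*772 = (1342 - 1326*1/1299)*772 = (1342 - 442/433)*772 = (580644/433)*772 = 448257168/433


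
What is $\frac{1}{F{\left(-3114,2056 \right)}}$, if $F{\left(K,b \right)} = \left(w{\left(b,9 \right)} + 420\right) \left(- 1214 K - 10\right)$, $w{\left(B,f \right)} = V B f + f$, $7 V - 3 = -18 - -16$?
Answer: $\frac{7}{81304761702} \approx 8.6096 \cdot 10^{-11}$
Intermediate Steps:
$V = \frac{1}{7}$ ($V = \frac{3}{7} + \frac{-18 - -16}{7} = \frac{3}{7} + \frac{-18 + 16}{7} = \frac{3}{7} + \frac{1}{7} \left(-2\right) = \frac{3}{7} - \frac{2}{7} = \frac{1}{7} \approx 0.14286$)
$w{\left(B,f \right)} = f + \frac{B f}{7}$ ($w{\left(B,f \right)} = \frac{B}{7} f + f = \frac{B f}{7} + f = f + \frac{B f}{7}$)
$F{\left(K,b \right)} = \left(-10 - 1214 K\right) \left(429 + \frac{9 b}{7}\right)$ ($F{\left(K,b \right)} = \left(\frac{1}{7} \cdot 9 \left(7 + b\right) + 420\right) \left(- 1214 K - 10\right) = \left(\left(9 + \frac{9 b}{7}\right) + 420\right) \left(-10 - 1214 K\right) = \left(429 + \frac{9 b}{7}\right) \left(-10 - 1214 K\right) = \left(-10 - 1214 K\right) \left(429 + \frac{9 b}{7}\right)$)
$\frac{1}{F{\left(-3114,2056 \right)}} = \frac{1}{-4290 - -1621789884 - \frac{185040}{7} - \left(- \frac{34023564}{7}\right) 2056} = \frac{1}{-4290 + 1621789884 - \frac{185040}{7} + \frac{69952447584}{7}} = \frac{1}{\frac{81304761702}{7}} = \frac{7}{81304761702}$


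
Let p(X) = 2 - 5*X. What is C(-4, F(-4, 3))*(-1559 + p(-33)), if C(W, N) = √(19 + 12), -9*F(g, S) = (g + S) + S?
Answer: -1392*√31 ≈ -7750.3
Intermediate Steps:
F(g, S) = -2*S/9 - g/9 (F(g, S) = -((g + S) + S)/9 = -((S + g) + S)/9 = -(g + 2*S)/9 = -2*S/9 - g/9)
C(W, N) = √31
C(-4, F(-4, 3))*(-1559 + p(-33)) = √31*(-1559 + (2 - 5*(-33))) = √31*(-1559 + (2 + 165)) = √31*(-1559 + 167) = √31*(-1392) = -1392*√31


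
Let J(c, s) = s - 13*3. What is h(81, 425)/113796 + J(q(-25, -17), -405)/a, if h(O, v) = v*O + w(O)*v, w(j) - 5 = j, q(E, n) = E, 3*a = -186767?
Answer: 13407364097/21253337532 ≈ 0.63084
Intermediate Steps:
a = -186767/3 (a = (⅓)*(-186767) = -186767/3 ≈ -62256.)
w(j) = 5 + j
h(O, v) = O*v + v*(5 + O) (h(O, v) = v*O + (5 + O)*v = O*v + v*(5 + O))
J(c, s) = -39 + s (J(c, s) = s - 39 = -39 + s)
h(81, 425)/113796 + J(q(-25, -17), -405)/a = (425*(5 + 2*81))/113796 + (-39 - 405)/(-186767/3) = (425*(5 + 162))*(1/113796) - 444*(-3/186767) = (425*167)*(1/113796) + 1332/186767 = 70975*(1/113796) + 1332/186767 = 70975/113796 + 1332/186767 = 13407364097/21253337532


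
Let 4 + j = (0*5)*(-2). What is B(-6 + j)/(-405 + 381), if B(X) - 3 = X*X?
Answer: -103/24 ≈ -4.2917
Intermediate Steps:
j = -4 (j = -4 + (0*5)*(-2) = -4 + 0*(-2) = -4 + 0 = -4)
B(X) = 3 + X² (B(X) = 3 + X*X = 3 + X²)
B(-6 + j)/(-405 + 381) = (3 + (-6 - 4)²)/(-405 + 381) = (3 + (-10)²)/(-24) = (3 + 100)*(-1/24) = 103*(-1/24) = -103/24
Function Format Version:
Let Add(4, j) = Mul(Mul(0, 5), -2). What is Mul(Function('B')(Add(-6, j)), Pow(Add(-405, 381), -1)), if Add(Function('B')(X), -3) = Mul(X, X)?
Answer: Rational(-103, 24) ≈ -4.2917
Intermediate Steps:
j = -4 (j = Add(-4, Mul(Mul(0, 5), -2)) = Add(-4, Mul(0, -2)) = Add(-4, 0) = -4)
Function('B')(X) = Add(3, Pow(X, 2)) (Function('B')(X) = Add(3, Mul(X, X)) = Add(3, Pow(X, 2)))
Mul(Function('B')(Add(-6, j)), Pow(Add(-405, 381), -1)) = Mul(Add(3, Pow(Add(-6, -4), 2)), Pow(Add(-405, 381), -1)) = Mul(Add(3, Pow(-10, 2)), Pow(-24, -1)) = Mul(Add(3, 100), Rational(-1, 24)) = Mul(103, Rational(-1, 24)) = Rational(-103, 24)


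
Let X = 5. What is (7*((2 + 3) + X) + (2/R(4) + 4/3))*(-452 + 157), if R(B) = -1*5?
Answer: -62776/3 ≈ -20925.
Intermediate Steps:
R(B) = -5
(7*((2 + 3) + X) + (2/R(4) + 4/3))*(-452 + 157) = (7*((2 + 3) + 5) + (2/(-5) + 4/3))*(-452 + 157) = (7*(5 + 5) + (2*(-⅕) + 4*(⅓)))*(-295) = (7*10 + (-⅖ + 4/3))*(-295) = (70 + 14/15)*(-295) = (1064/15)*(-295) = -62776/3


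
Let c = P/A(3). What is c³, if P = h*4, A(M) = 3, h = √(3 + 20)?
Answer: 1472*√23/27 ≈ 261.46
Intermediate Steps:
h = √23 ≈ 4.7958
P = 4*√23 (P = √23*4 = 4*√23 ≈ 19.183)
c = 4*√23/3 (c = (4*√23)/3 = (4*√23)*(⅓) = 4*√23/3 ≈ 6.3944)
c³ = (4*√23/3)³ = 1472*√23/27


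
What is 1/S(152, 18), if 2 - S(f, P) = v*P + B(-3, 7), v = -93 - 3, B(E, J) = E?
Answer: 1/1733 ≈ 0.00057703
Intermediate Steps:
v = -96
S(f, P) = 5 + 96*P (S(f, P) = 2 - (-96*P - 3) = 2 - (-3 - 96*P) = 2 + (3 + 96*P) = 5 + 96*P)
1/S(152, 18) = 1/(5 + 96*18) = 1/(5 + 1728) = 1/1733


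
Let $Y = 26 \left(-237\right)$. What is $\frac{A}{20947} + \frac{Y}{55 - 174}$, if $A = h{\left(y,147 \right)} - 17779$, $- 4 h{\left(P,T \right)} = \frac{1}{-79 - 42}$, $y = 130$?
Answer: $\frac{61448501211}{1206463412} \approx 50.933$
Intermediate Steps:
$h{\left(P,T \right)} = \frac{1}{484}$ ($h{\left(P,T \right)} = - \frac{1}{4 \left(-79 - 42\right)} = - \frac{1}{4 \left(-121\right)} = \left(- \frac{1}{4}\right) \left(- \frac{1}{121}\right) = \frac{1}{484}$)
$Y = -6162$
$A = - \frac{8605035}{484}$ ($A = \frac{1}{484} - 17779 = - \frac{8605035}{484} \approx -17779.0$)
$\frac{A}{20947} + \frac{Y}{55 - 174} = - \frac{8605035}{484 \cdot 20947} - \frac{6162}{55 - 174} = \left(- \frac{8605035}{484}\right) \frac{1}{20947} - \frac{6162}{55 - 174} = - \frac{8605035}{10138348} - \frac{6162}{-119} = - \frac{8605035}{10138348} - - \frac{6162}{119} = - \frac{8605035}{10138348} + \frac{6162}{119} = \frac{61448501211}{1206463412}$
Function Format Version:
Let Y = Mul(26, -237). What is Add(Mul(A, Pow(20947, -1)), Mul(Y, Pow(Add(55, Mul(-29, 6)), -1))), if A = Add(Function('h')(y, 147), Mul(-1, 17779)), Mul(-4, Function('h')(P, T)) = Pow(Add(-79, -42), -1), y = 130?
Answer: Rational(61448501211, 1206463412) ≈ 50.933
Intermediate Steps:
Function('h')(P, T) = Rational(1, 484) (Function('h')(P, T) = Mul(Rational(-1, 4), Pow(Add(-79, -42), -1)) = Mul(Rational(-1, 4), Pow(-121, -1)) = Mul(Rational(-1, 4), Rational(-1, 121)) = Rational(1, 484))
Y = -6162
A = Rational(-8605035, 484) (A = Add(Rational(1, 484), Mul(-1, 17779)) = Add(Rational(1, 484), -17779) = Rational(-8605035, 484) ≈ -17779.)
Add(Mul(A, Pow(20947, -1)), Mul(Y, Pow(Add(55, Mul(-29, 6)), -1))) = Add(Mul(Rational(-8605035, 484), Pow(20947, -1)), Mul(-6162, Pow(Add(55, Mul(-29, 6)), -1))) = Add(Mul(Rational(-8605035, 484), Rational(1, 20947)), Mul(-6162, Pow(Add(55, -174), -1))) = Add(Rational(-8605035, 10138348), Mul(-6162, Pow(-119, -1))) = Add(Rational(-8605035, 10138348), Mul(-6162, Rational(-1, 119))) = Add(Rational(-8605035, 10138348), Rational(6162, 119)) = Rational(61448501211, 1206463412)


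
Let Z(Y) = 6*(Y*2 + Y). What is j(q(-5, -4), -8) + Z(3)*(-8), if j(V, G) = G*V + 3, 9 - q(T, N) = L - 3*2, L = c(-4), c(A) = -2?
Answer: -565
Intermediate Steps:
L = -2
Z(Y) = 18*Y (Z(Y) = 6*(2*Y + Y) = 6*(3*Y) = 18*Y)
q(T, N) = 17 (q(T, N) = 9 - (-2 - 3*2) = 9 - (-2 - 6) = 9 - 1*(-8) = 9 + 8 = 17)
j(V, G) = 3 + G*V
j(q(-5, -4), -8) + Z(3)*(-8) = (3 - 8*17) + (18*3)*(-8) = (3 - 136) + 54*(-8) = -133 - 432 = -565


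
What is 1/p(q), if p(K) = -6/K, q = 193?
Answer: -193/6 ≈ -32.167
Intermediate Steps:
1/p(q) = 1/(-6/193) = -193/6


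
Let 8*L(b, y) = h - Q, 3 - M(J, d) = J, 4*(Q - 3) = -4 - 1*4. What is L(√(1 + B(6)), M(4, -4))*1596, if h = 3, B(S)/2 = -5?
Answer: 399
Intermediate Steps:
Q = 1 (Q = 3 + (-4 - 1*4)/4 = 3 + (-4 - 4)/4 = 3 + (¼)*(-8) = 3 - 2 = 1)
B(S) = -10 (B(S) = 2*(-5) = -10)
M(J, d) = 3 - J
L(b, y) = ¼ (L(b, y) = (3 - 1*1)/8 = (3 - 1)/8 = (⅛)*2 = ¼)
L(√(1 + B(6)), M(4, -4))*1596 = (¼)*1596 = 399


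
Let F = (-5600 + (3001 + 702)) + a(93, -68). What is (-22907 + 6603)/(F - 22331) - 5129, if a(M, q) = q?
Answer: -15574735/3037 ≈ -5128.3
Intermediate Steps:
F = -1965 (F = (-5600 + (3001 + 702)) - 68 = (-5600 + 3703) - 68 = -1897 - 68 = -1965)
(-22907 + 6603)/(F - 22331) - 5129 = (-22907 + 6603)/(-1965 - 22331) - 5129 = -16304/(-24296) - 5129 = -16304*(-1/24296) - 5129 = 2038/3037 - 5129 = -15574735/3037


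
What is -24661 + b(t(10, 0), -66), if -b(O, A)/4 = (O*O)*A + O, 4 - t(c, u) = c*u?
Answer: -20453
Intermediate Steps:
t(c, u) = 4 - c*u
b(O, A) = -4*O - 4*A*O² (b(O, A) = -4*((O*O)*A + O) = -4*(O²*A + O) = -4*(A*O² + O) = -4*(O + A*O²) = -4*O - 4*A*O²)
-24661 + b(t(10, 0), -66) = -24661 - 4*(4 - 1*10*0)*(1 - 66*(4 - 1*10*0)) = -24661 - 4*(4 + 0)*(1 - 66*(4 + 0)) = -24661 - 4*4*(1 - 66*4) = -24661 - 4*4*(1 - 264) = -24661 - 4*4*(-263) = -24661 + 4208 = -20453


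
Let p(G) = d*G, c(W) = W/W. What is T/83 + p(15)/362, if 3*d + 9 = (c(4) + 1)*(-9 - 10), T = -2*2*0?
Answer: -235/362 ≈ -0.64917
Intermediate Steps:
T = 0 (T = -4*0 = 0)
c(W) = 1
d = -47/3 (d = -3 + ((1 + 1)*(-9 - 10))/3 = -3 + (2*(-19))/3 = -3 + (⅓)*(-38) = -3 - 38/3 = -47/3 ≈ -15.667)
p(G) = -47*G/3
T/83 + p(15)/362 = 0/83 - 47/3*15/362 = 0*(1/83) - 235*1/362 = 0 - 235/362 = -235/362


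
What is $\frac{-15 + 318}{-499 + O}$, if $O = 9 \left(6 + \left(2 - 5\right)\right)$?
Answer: $- \frac{303}{472} \approx -0.64195$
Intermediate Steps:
$O = 27$ ($O = 9 \left(6 - 3\right) = 9 \cdot 3 = 27$)
$\frac{-15 + 318}{-499 + O} = \frac{-15 + 318}{-499 + 27} = \frac{303}{-472} = 303 \left(- \frac{1}{472}\right) = - \frac{303}{472}$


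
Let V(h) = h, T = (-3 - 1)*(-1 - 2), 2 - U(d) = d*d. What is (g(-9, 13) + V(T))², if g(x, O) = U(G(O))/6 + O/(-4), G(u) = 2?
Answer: 10201/144 ≈ 70.840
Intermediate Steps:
U(d) = 2 - d² (U(d) = 2 - d*d = 2 - d²)
T = 12 (T = -4*(-3) = 12)
g(x, O) = -⅓ - O/4 (g(x, O) = (2 - 1*2²)/6 + O/(-4) = (2 - 1*4)*(⅙) + O*(-¼) = (2 - 4)*(⅙) - O/4 = -2*⅙ - O/4 = -⅓ - O/4)
(g(-9, 13) + V(T))² = ((-⅓ - ¼*13) + 12)² = ((-⅓ - 13/4) + 12)² = (-43/12 + 12)² = (101/12)² = 10201/144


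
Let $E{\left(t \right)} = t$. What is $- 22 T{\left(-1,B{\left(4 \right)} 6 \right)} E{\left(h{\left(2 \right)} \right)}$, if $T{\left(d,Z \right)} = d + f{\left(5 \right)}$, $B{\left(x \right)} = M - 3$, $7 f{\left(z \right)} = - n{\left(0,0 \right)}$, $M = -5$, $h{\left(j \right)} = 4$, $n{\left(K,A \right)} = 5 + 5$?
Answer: $\frac{1496}{7} \approx 213.71$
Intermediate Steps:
$n{\left(K,A \right)} = 10$
$f{\left(z \right)} = - \frac{10}{7}$ ($f{\left(z \right)} = \frac{\left(-1\right) 10}{7} = \frac{1}{7} \left(-10\right) = - \frac{10}{7}$)
$B{\left(x \right)} = -8$ ($B{\left(x \right)} = -5 - 3 = -8$)
$T{\left(d,Z \right)} = - \frac{10}{7} + d$ ($T{\left(d,Z \right)} = d - \frac{10}{7} = - \frac{10}{7} + d$)
$- 22 T{\left(-1,B{\left(4 \right)} 6 \right)} E{\left(h{\left(2 \right)} \right)} = - 22 \left(- \frac{10}{7} - 1\right) 4 = \left(-22\right) \left(- \frac{17}{7}\right) 4 = \frac{374}{7} \cdot 4 = \frac{1496}{7}$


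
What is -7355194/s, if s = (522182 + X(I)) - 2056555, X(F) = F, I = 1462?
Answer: 7355194/1532911 ≈ 4.7982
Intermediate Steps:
s = -1532911 (s = (522182 + 1462) - 2056555 = 523644 - 2056555 = -1532911)
-7355194/s = -7355194/(-1532911) = -7355194*(-1/1532911) = 7355194/1532911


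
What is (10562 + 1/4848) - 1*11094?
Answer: -2579135/4848 ≈ -532.00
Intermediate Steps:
(10562 + 1/4848) - 1*11094 = (10562 + 1/4848) - 11094 = 51204577/4848 - 11094 = -2579135/4848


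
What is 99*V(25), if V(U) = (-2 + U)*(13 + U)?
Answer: 86526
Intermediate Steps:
99*V(25) = 99*(-26 + 25**2 + 11*25) = 99*(-26 + 625 + 275) = 99*874 = 86526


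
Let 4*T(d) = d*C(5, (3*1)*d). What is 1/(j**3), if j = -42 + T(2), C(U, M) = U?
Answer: -8/493039 ≈ -1.6226e-5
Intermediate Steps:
T(d) = 5*d/4 (T(d) = (d*5)/4 = (5*d)/4 = 5*d/4)
j = -79/2 (j = -42 + (5/4)*2 = -42 + 5/2 = -79/2 ≈ -39.500)
1/(j**3) = 1/((-79/2)**3) = 1/(-493039/8) = -8/493039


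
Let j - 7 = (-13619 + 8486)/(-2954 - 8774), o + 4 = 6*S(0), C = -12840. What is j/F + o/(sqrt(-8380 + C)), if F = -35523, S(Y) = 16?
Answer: -87229/416613744 - 46*I*sqrt(5305)/5305 ≈ -0.00020938 - 0.63156*I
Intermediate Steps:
o = 92 (o = -4 + 6*16 = -4 + 96 = 92)
j = 87229/11728 (j = 7 + (-13619 + 8486)/(-2954 - 8774) = 7 - 5133/(-11728) = 7 - 5133*(-1/11728) = 7 + 5133/11728 = 87229/11728 ≈ 7.4377)
j/F + o/(sqrt(-8380 + C)) = (87229/11728)/(-35523) + 92/(sqrt(-8380 - 12840)) = (87229/11728)*(-1/35523) + 92/(sqrt(-21220)) = -87229/416613744 + 92/((2*I*sqrt(5305))) = -87229/416613744 + 92*(-I*sqrt(5305)/10610) = -87229/416613744 - 46*I*sqrt(5305)/5305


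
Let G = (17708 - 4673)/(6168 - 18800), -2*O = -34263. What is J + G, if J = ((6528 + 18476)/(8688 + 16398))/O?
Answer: -119183325421/115505075304 ≈ -1.0318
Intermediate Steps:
O = 34263/2 (O = -½*(-34263) = 34263/2 ≈ 17132.)
G = -13035/12632 (G = 13035/(-12632) = 13035*(-1/12632) = -13035/12632 ≈ -1.0319)
J = 532/9143847 (J = ((6528 + 18476)/(8688 + 16398))/(34263/2) = (25004/25086)*(2/34263) = (25004*(1/25086))*(2/34263) = (12502/12543)*(2/34263) = 532/9143847 ≈ 5.8181e-5)
J + G = 532/9143847 - 13035/12632 = -119183325421/115505075304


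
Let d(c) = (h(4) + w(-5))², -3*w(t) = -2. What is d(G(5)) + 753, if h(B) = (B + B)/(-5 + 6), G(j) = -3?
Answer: 7453/9 ≈ 828.11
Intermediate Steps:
w(t) = ⅔ (w(t) = -⅓*(-2) = ⅔)
h(B) = 2*B (h(B) = (2*B)/1 = (2*B)*1 = 2*B)
d(c) = 676/9 (d(c) = (2*4 + ⅔)² = (8 + ⅔)² = (26/3)² = 676/9)
d(G(5)) + 753 = 676/9 + 753 = 7453/9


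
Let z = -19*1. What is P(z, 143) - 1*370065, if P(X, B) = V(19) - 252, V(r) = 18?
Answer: -370299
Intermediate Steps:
z = -19
P(X, B) = -234 (P(X, B) = 18 - 252 = -234)
P(z, 143) - 1*370065 = -234 - 1*370065 = -234 - 370065 = -370299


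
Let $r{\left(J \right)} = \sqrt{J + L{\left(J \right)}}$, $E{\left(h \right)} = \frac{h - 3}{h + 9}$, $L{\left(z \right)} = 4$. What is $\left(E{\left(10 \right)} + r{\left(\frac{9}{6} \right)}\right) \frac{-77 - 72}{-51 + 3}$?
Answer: $\frac{1043}{912} + \frac{149 \sqrt{22}}{96} \approx 8.4236$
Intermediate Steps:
$E{\left(h \right)} = \frac{-3 + h}{9 + h}$
$r{\left(J \right)} = \sqrt{4 + J}$ ($r{\left(J \right)} = \sqrt{J + 4} = \sqrt{4 + J}$)
$\left(E{\left(10 \right)} + r{\left(\frac{9}{6} \right)}\right) \frac{-77 - 72}{-51 + 3} = \left(\frac{-3 + 10}{9 + 10} + \sqrt{4 + \frac{9}{6}}\right) \frac{-77 - 72}{-51 + 3} = \left(\frac{1}{19} \cdot 7 + \sqrt{4 + 9 \cdot \frac{1}{6}}\right) \left(- \frac{149}{-48}\right) = \left(\frac{1}{19} \cdot 7 + \sqrt{4 + \frac{3}{2}}\right) \left(\left(-149\right) \left(- \frac{1}{48}\right)\right) = \left(\frac{7}{19} + \sqrt{\frac{11}{2}}\right) \frac{149}{48} = \left(\frac{7}{19} + \frac{\sqrt{22}}{2}\right) \frac{149}{48} = \frac{1043}{912} + \frac{149 \sqrt{22}}{96}$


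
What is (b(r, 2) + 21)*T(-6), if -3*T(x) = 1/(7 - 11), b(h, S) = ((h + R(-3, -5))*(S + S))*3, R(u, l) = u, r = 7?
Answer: 23/4 ≈ 5.7500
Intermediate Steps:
b(h, S) = 6*S*(-3 + h) (b(h, S) = ((h - 3)*(S + S))*3 = ((-3 + h)*(2*S))*3 = (2*S*(-3 + h))*3 = 6*S*(-3 + h))
T(x) = 1/12 (T(x) = -1/(3*(7 - 11)) = -⅓/(-4) = -⅓*(-¼) = 1/12)
(b(r, 2) + 21)*T(-6) = (6*2*(-3 + 7) + 21)*(1/12) = (6*2*4 + 21)*(1/12) = (48 + 21)*(1/12) = 69*(1/12) = 23/4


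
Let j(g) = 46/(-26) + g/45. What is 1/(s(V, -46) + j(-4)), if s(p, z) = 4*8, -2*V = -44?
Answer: 585/17633 ≈ 0.033176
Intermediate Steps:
V = 22 (V = -½*(-44) = 22)
s(p, z) = 32
j(g) = -23/13 + g/45 (j(g) = 46*(-1/26) + g*(1/45) = -23/13 + g/45)
1/(s(V, -46) + j(-4)) = 1/(32 + (-23/13 + (1/45)*(-4))) = 1/(32 + (-23/13 - 4/45)) = 1/(32 - 1087/585) = 1/(17633/585) = 585/17633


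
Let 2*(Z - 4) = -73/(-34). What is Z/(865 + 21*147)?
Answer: 345/268736 ≈ 0.0012838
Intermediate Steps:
Z = 345/68 (Z = 4 + (-73/(-34))/2 = 4 + (-73*(-1/34))/2 = 4 + (½)*(73/34) = 4 + 73/68 = 345/68 ≈ 5.0735)
Z/(865 + 21*147) = 345/(68*(865 + 21*147)) = 345/(68*(865 + 3087)) = (345/68)/3952 = (345/68)*(1/3952) = 345/268736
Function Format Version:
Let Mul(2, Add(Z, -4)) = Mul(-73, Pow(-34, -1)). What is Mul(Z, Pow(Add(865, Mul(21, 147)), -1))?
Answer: Rational(345, 268736) ≈ 0.0012838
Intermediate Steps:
Z = Rational(345, 68) (Z = Add(4, Mul(Rational(1, 2), Mul(-73, Pow(-34, -1)))) = Add(4, Mul(Rational(1, 2), Mul(-73, Rational(-1, 34)))) = Add(4, Mul(Rational(1, 2), Rational(73, 34))) = Add(4, Rational(73, 68)) = Rational(345, 68) ≈ 5.0735)
Mul(Z, Pow(Add(865, Mul(21, 147)), -1)) = Mul(Rational(345, 68), Pow(Add(865, Mul(21, 147)), -1)) = Mul(Rational(345, 68), Pow(Add(865, 3087), -1)) = Mul(Rational(345, 68), Pow(3952, -1)) = Mul(Rational(345, 68), Rational(1, 3952)) = Rational(345, 268736)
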